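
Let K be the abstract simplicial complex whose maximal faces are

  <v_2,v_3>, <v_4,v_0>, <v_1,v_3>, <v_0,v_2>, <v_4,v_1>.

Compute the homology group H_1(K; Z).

Take the total order v_0 < v_1 < v_2 < v_3 < v_4 on the vertex set. Then K (dimension 1) consists of the simplices:

  0-simplices (5): [v_0], [v_1], [v_2], [v_3], [v_4]
  1-simplices (5): [v_0,v_2], [v_0,v_4], [v_1,v_3], [v_1,v_4], [v_2,v_3]

so the chain groups are C_0 ≅ Z^5, C_1 ≅ Z^5.

Boundary ∂_1: C_1 → C_0 sends each edge [p,q] (with p < q) to q − p. For instance
  ∂[v_1,v_4] = [v_4] − [v_1].
As a 5×5 matrix over Z this has rank 4, with invariant factors (1,1,1,1).

From H_k ≅ ker(∂_k) / im(∂_{k+1}) we obtain:

  H_1: rank ker ∂_1 − rank ∂_2 = (5 − 4) − 0 = 1, and there is no ∂_2, so H_1 = Z.

H_1 ≅ Z.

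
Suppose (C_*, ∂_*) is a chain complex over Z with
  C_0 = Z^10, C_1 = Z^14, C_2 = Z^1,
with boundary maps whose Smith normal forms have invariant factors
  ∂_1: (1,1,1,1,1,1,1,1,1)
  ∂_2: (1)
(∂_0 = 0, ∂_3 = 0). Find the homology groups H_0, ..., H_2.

H_0 ≅ Z,  H_1 ≅ Z^4,  H_2 = 0.

H_0: b_0 = 10 − 0 − 9 = 1; torsion from ∂_1 factors > 1: none. So H_0 ≅ Z.
H_1: b_1 = 14 − 9 − 1 = 4; torsion from ∂_2 factors > 1: none. So H_1 ≅ Z^4.
H_2: b_2 = 1 − 1 − 0 = 0; torsion from ∂_3 factors > 1: none. So H_2 ≅ 0.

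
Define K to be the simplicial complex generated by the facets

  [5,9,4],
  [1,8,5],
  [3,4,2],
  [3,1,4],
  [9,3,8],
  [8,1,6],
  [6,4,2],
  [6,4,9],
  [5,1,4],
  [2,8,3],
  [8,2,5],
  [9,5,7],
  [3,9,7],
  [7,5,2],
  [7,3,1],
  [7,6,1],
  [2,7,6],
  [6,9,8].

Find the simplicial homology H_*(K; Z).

H_0 = Z,  H_1 = Z^2,  H_2 = Z.

K has 9 vertices, 27 edges, 18 triangles.
rank ∂_0 = 0, rank ∂_1 = 8 ⇒ b_0 = 9 − 0 − 8 = 1; all invariant factors of ∂_1 are 1 so no torsion. So H_0 = Z.
rank ∂_1 = 8, rank ∂_2 = 17 ⇒ b_1 = 27 − 8 − 17 = 2; all invariant factors of ∂_2 are 1 so no torsion. So H_1 = Z^2.
rank ∂_2 = 17, rank ∂_3 = 0 ⇒ b_2 = 18 − 17 − 0 = 1. So H_2 = Z.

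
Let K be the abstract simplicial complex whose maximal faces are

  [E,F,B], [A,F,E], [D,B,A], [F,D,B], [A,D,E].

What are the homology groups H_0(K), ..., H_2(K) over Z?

H_0 = Z,  H_1 = Z,  H_2 = 0.

Order the vertices as A < B < D < E < F. Listing each simplex with vertices in this order, K has dimension 2 with simplices:

  0-simplices (5): A, B, D, E, F
  1-simplices (10): AB, AD, AE, AF, BD, BE, BF, DE, DF, EF
  2-simplices (5): ABD, ADE, AEF, BDF, BEF

so the chain groups are C_0 ≅ Z^5, C_1 ≅ Z^10, C_2 ≅ Z^5.

The boundary map ∂_1: C_1 → C_0 maps an edge to its endpoints' difference, ∂[p,q] = q − p.
As a 5×10 matrix over Z this has rank 4, with invariant factors (1,1,1,1).

∂_2: C_2 → C_1 sends each 2-simplex [p,q,r] to [q,r] − [p,r] + [p,q]. For instance
  ∂BEF = EF − BF + BE,
  ∂AEF = EF − AF + AE.
As a 10×5 matrix over Z this has rank 5, with invariant factors (1,1,1,1,1).

Computing H_k = (kernel of ∂_k) / (image of ∂_{k+1}):

  H_0: rank C_0 − rank ∂_1 = 5 − 4 = 1, and the invariant factors of ∂_1 are all 1, so H_0 ≅ Z.
  H_1: rank ker ∂_1 − rank ∂_2 = (10 − 4) − 5 = 1, and the invariant factors of ∂_2 are all 1, so H_1 ≅ Z.
  H_2: rank ker ∂_2 − rank ∂_3 = (5 − 5) − 0 = 0, and there is no ∂_3, so H_2 ≅ 0.

(K is a triangulation of the Möbius band.)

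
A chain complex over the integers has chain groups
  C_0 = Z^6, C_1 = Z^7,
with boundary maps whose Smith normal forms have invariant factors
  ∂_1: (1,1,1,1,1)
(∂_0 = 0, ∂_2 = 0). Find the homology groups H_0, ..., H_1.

H_0: b_0 = 6 − 0 − 5 = 1; torsion from ∂_1 factors > 1: none. So H_0 = Z.
H_1: b_1 = 7 − 5 − 0 = 2; torsion from ∂_2 factors > 1: none. So H_1 = Z^2.

H_0 = Z,  H_1 = Z^2.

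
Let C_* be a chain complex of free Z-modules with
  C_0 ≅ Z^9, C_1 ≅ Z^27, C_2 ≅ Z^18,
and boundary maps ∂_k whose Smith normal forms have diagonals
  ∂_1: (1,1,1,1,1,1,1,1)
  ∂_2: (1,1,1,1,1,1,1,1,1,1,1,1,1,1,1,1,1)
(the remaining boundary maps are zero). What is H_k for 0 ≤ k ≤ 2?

H_0: b_0 = 9 − 0 − 8 = 1; torsion from ∂_1 factors > 1: none. So H_0 = Z.
H_1: b_1 = 27 − 8 − 17 = 2; torsion from ∂_2 factors > 1: none. So H_1 = Z^2.
H_2: b_2 = 18 − 17 − 0 = 1; torsion from ∂_3 factors > 1: none. So H_2 = Z.

H_0 = Z,  H_1 = Z^2,  H_2 = Z.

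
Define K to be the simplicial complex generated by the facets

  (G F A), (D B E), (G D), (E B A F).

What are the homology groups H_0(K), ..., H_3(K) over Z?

H_0 = Z,  H_1 = Z,  H_2 = 0,  H_3 = 0.

Take the total order A < B < D < E < F < G on the vertex set. Then K (dimension 3) consists of the simplices:

  0-simplices (6): A, B, D, E, F, G
  1-simplices (11): AB, AE, AF, AG, BD, BE, BF, DE, DG, EF, FG
  2-simplices (6): ABE, ABF, AEF, AFG, BDE, BEF
  3-simplices (1): ABEF

giving chain groups C_0 ≅ Z^6, C_1 ≅ Z^11, C_2 ≅ Z^6, C_3 ≅ Z^1.

Boundary ∂_1: C_1 → C_0 maps an edge to its endpoints' difference, ∂[p,q] = q − p. For instance
  ∂DE = E − D.
As a 6×11 matrix over Z this has rank 5, with invariant factors (1,1,1,1,1).

The boundary map ∂_2: C_2 → C_1 acts by ∂[p,q,r] = [q,r] − [p,r] + [p,q]. For instance
  ∂BEF = EF − BF + BE,
  ∂AFG = FG − AG + AF.
This gives a 11×6 integer matrix of rank 5; reducing to Smith normal form yields diagonal entries (1,1,1,1,1).

The boundary map ∂_3: C_3 → C_2 sends each 3-simplex σ to the alternating sum Σ_i (−1)^i (σ with its i-th vertex removed). For instance
  ∂ABEF = BEF − AEF + ABF − ABE.
As a 6×1 matrix over Z this has rank 1, with invariant factors (1).

Now H_k = ker ∂_k / im ∂_{k+1}, so:

  H_0: rank C_0 − rank ∂_1 = 6 − 5 = 1, and the invariant factors of ∂_1 are all 1, so H_0 ≅ Z.
  H_1: rank ker ∂_1 − rank ∂_2 = (11 − 5) − 5 = 1, and the invariant factors of ∂_2 are all 1, so H_1 ≅ Z.
  H_2: rank ker ∂_2 − rank ∂_3 = (6 − 5) − 1 = 0, and the invariant factors of ∂_3 are all 1, so H_2 ≅ 0.
  H_3: rank ker ∂_3 − rank ∂_4 = (1 − 1) − 0 = 0, and there is no ∂_4, so H_3 ≅ 0.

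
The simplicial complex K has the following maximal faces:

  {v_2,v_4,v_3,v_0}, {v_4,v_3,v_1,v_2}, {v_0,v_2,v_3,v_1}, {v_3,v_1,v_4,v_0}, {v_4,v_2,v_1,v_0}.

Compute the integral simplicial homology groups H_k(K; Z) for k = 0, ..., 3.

Take the total order v_0 < v_1 < v_2 < v_3 < v_4 on the vertex set. Then K (dimension 3) consists of the simplices:

  0-simplices (5): [v_0], [v_1], [v_2], [v_3], [v_4]
  1-simplices (10): [v_0,v_1], [v_0,v_2], [v_0,v_3], [v_0,v_4], [v_1,v_2], [v_1,v_3], [v_1,v_4], [v_2,v_3], [v_2,v_4], [v_3,v_4]
  2-simplices (10): [v_0,v_1,v_2], [v_0,v_1,v_3], [v_0,v_1,v_4], [v_0,v_2,v_3], [v_0,v_2,v_4], [v_0,v_3,v_4], [v_1,v_2,v_3], [v_1,v_2,v_4], [v_1,v_3,v_4], [v_2,v_3,v_4]
  3-simplices (5): [v_0,v_1,v_2,v_3], [v_0,v_1,v_2,v_4], [v_0,v_1,v_3,v_4], [v_0,v_2,v_3,v_4], [v_1,v_2,v_3,v_4]

so the chain groups are C_0 ≅ Z^5, C_1 ≅ Z^10, C_2 ≅ Z^10, C_3 ≅ Z^5.

Boundary ∂_1: C_1 → C_0 maps an edge to its endpoints' difference, ∂[p,q] = q − p.
As a 5×10 matrix over Z this has rank 4, with invariant factors (1,1,1,1).

Boundary ∂_2: C_2 → C_1 sends each 2-simplex [p,q,r] to [q,r] − [p,r] + [p,q]. For instance
  ∂[v_0,v_1,v_4] = [v_1,v_4] − [v_0,v_4] + [v_0,v_1],
  ∂[v_1,v_2,v_3] = [v_2,v_3] − [v_1,v_3] + [v_1,v_2].
The resulting 10×10 matrix has rank 6, and its Smith normal form has invariant factors (1,1,1,1,1,1).

Boundary ∂_3: C_3 → C_2 sends each 3-simplex σ to the alternating sum Σ_i (−1)^i (σ with its i-th vertex removed). For instance
  ∂[v_1,v_2,v_3,v_4] = [v_2,v_3,v_4] − [v_1,v_3,v_4] + [v_1,v_2,v_4] − [v_1,v_2,v_3],
  ∂[v_0,v_2,v_3,v_4] = [v_2,v_3,v_4] − [v_0,v_3,v_4] + [v_0,v_2,v_4] − [v_0,v_2,v_3].
As a 10×5 matrix over Z this has rank 4, with invariant factors (1,1,1,1).

From H_k ≅ ker(∂_k) / im(∂_{k+1}) we obtain:

  H_0: rank C_0 − rank ∂_1 = 5 − 4 = 1, and the invariant factors of ∂_1 are all 1, so H_0 = Z.
  H_1: rank ker ∂_1 − rank ∂_2 = (10 − 4) − 6 = 0, and the invariant factors of ∂_2 are all 1, so H_1 = 0.
  H_2: rank ker ∂_2 − rank ∂_3 = (10 − 6) − 4 = 0, and the invariant factors of ∂_3 are all 1, so H_2 = 0.
  H_3: rank ker ∂_3 − rank ∂_4 = (5 − 4) − 0 = 1, and there is no ∂_4, so H_3 = Z.

H_0 = Z,  H_1 = 0,  H_2 = 0,  H_3 = Z.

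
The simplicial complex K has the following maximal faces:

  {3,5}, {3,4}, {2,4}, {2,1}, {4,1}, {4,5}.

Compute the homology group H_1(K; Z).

Take the total order 1 < 2 < 3 < 4 < 5 on the vertex set. Then K (dimension 1) consists of the simplices:

  0-simplices (5): [1], [2], [3], [4], [5]
  1-simplices (6): [1,2], [1,4], [2,4], [3,4], [3,5], [4,5]

so the chain groups are C_0 ≅ Z^5, C_1 ≅ Z^6.

Boundary ∂_1: C_1 → C_0 maps an edge to its endpoints' difference, ∂[p,q] = q − p.
The 5×6 boundary matrix has rank 4 and Smith normal form diag(1,1,1,1).

From H_k ≅ ker(∂_k) / im(∂_{k+1}) we obtain:

  H_1: rank ker ∂_1 − rank ∂_2 = (6 − 4) − 0 = 2, and there is no ∂_2, so H_1 = Z^2.

H_1 ≅ Z^2.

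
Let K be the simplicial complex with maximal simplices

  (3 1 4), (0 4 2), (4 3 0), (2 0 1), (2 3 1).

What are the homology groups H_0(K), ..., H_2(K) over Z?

H_0 ≅ Z,  H_1 ≅ Z,  H_2 = 0.

Take the total order 0 < 1 < 2 < 3 < 4 on the vertex set. Then K (dimension 2) consists of the simplices:

  0-simplices (5): [0], [1], [2], [3], [4]
  1-simplices (10): [0,1], [0,2], [0,3], [0,4], [1,2], [1,3], [1,4], [2,3], [2,4], [3,4]
  2-simplices (5): [0,1,2], [0,2,4], [0,3,4], [1,2,3], [1,3,4]

Hence C_0 ≅ Z^5, C_1 ≅ Z^10, C_2 ≅ Z^5.

Boundary ∂_1: C_1 → C_0 sends each edge [p,q] (with p < q) to q − p. For instance
  ∂[2,3] = [3] − [2].
The 5×10 boundary matrix has rank 4 and Smith normal form diag(1,1,1,1).

Boundary ∂_2: C_2 → C_1 maps a triangle to the signed sum of its edges. For instance
  ∂[0,2,4] = [2,4] − [0,4] + [0,2],
  ∂[0,1,2] = [1,2] − [0,2] + [0,1].
This gives a 10×5 integer matrix of rank 5; reducing to Smith normal form yields diagonal entries (1,1,1,1,1).

Reading off H_k = ker ∂_k / im ∂_{k+1}:

  H_0: rank C_0 − rank ∂_1 = 5 − 4 = 1, and the invariant factors of ∂_1 are all 1, so H_0 = Z.
  H_1: rank ker ∂_1 − rank ∂_2 = (10 − 4) − 5 = 1, and the invariant factors of ∂_2 are all 1, so H_1 = Z.
  H_2: rank ker ∂_2 − rank ∂_3 = (5 − 5) − 0 = 0, and there is no ∂_3, so H_2 = 0.

As a check, the Euler characteristic is 5 − 10 + 5 = 0, which agrees with 1 − 1 + 0 = 0.
(K is a triangulation of the Möbius band.)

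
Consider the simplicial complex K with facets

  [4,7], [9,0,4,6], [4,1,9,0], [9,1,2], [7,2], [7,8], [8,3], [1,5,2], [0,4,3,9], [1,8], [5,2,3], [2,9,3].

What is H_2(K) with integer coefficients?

Order the vertices as 0 < 1 < 2 < 3 < 4 < 5 < 6 < 7 < 8 < 9. Listing each simplex with vertices in this order, K has dimension 3 with simplices:

  0-simplices (10): [0], [1], [2], [3], [4], [5], [6], [7], [8], [9]
  1-simplices (23): [0,1], [0,3], [0,4], [0,6], [0,9], [1,2], [1,4], [1,5], [1,8], [1,9], [2,3], [2,5], [2,7], [2,9], [3,4], [3,5], [3,8], [3,9], [4,6], [4,7], [4,9], [6,9], [7,8]
  2-simplices (14): [0,1,4], [0,1,9], [0,3,4], [0,3,9], [0,4,6], [0,4,9], [0,6,9], [1,2,5], [1,2,9], [1,4,9], [2,3,5], [2,3,9], [3,4,9], [4,6,9]
  3-simplices (3): [0,1,4,9], [0,3,4,9], [0,4,6,9]

so the chain groups are C_0 ≅ Z^10, C_1 ≅ Z^23, C_2 ≅ Z^14, C_3 ≅ Z^3.

∂_1: C_1 → C_0 is given by ∂[p,q] = [q] − [p]. For instance
  ∂[0,4] = [4] − [0].
The resulting 10×23 matrix has rank 9, and its Smith normal form has invariant factors (1,1,1,1,1,1,1,1,1).

The boundary map ∂_2: C_2 → C_1 maps a triangle to the signed sum of its edges. For instance
  ∂[0,4,9] = [4,9] − [0,9] + [0,4],
  ∂[0,3,4] = [3,4] − [0,4] + [0,3].
As a 23×14 matrix over Z this has rank 11, with invariant factors (1,1,1,1,1,1,1,1,1,1,1).

The boundary map ∂_3: C_3 → C_2 sends each 3-simplex σ to the alternating sum Σ_i (−1)^i (σ with its i-th vertex removed). For instance
  ∂[0,3,4,9] = [3,4,9] − [0,4,9] + [0,3,9] − [0,3,4],
  ∂[0,4,6,9] = [4,6,9] − [0,6,9] + [0,4,9] − [0,4,6].
This gives a 14×3 integer matrix of rank 3; reducing to Smith normal form yields diagonal entries (1,1,1).

Reading off H_k = ker ∂_k / im ∂_{k+1}:

  H_2: rank ker ∂_2 − rank ∂_3 = (14 − 11) − 3 = 0, and the invariant factors of ∂_3 are all 1, so H_2 = 0.

H_2 = 0.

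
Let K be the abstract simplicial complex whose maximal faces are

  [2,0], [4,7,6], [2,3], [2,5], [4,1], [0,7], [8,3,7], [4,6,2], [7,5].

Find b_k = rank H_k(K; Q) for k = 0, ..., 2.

We work with the vertex ordering 0 < 1 < 2 < 3 < 4 < 5 < 6 < 7 < 8. The simplices of K, each written with vertices in increasing order, are:

  0-simplices (9): [0], [1], [2], [3], [4], [5], [6], [7], [8]
  1-simplices (14): [0,2], [0,7], [1,4], [2,3], [2,4], [2,5], [2,6], [3,7], [3,8], [4,6], [4,7], [5,7], [6,7], [7,8]
  2-simplices (3): [2,4,6], [3,7,8], [4,6,7]

so the chain groups are C_0 ≅ Z^9, C_1 ≅ Z^14, C_2 ≅ Z^3.

Boundary ∂_1: C_1 → C_0 sends each edge [p,q] (with p < q) to q − p. For instance
  ∂[0,2] = [2] − [0].
The resulting 9×14 matrix has rank 8, and its Smith normal form has invariant factors (1,1,1,1,1,1,1,1).

The boundary map ∂_2: C_2 → C_1 maps a triangle to the signed sum of its edges. For instance
  ∂[3,7,8] = [7,8] − [3,8] + [3,7],
  ∂[4,6,7] = [6,7] − [4,7] + [4,6].
The resulting 14×3 matrix has rank 3, and its Smith normal form has invariant factors (1,1,1).

Now H_k = ker ∂_k / im ∂_{k+1}, so:

  H_0: rank C_0 − rank ∂_1 = 9 − 8 = 1, and the invariant factors of ∂_1 are all 1, so H_0 = Z.
  H_1: rank ker ∂_1 − rank ∂_2 = (14 − 8) − 3 = 3, and the invariant factors of ∂_2 are all 1, so H_1 = Z^3.
  H_2: rank ker ∂_2 − rank ∂_3 = (3 − 3) − 0 = 0, and there is no ∂_3, so H_2 = 0.

As a check, the Euler characteristic is 9 − 14 + 3 = -2, which agrees with 1 − 3 + 0 = -2.

Hence the Betti numbers are b_0 = 1, b_1 = 3, b_2 = 0.

b_0 = 1, b_1 = 3, b_2 = 0.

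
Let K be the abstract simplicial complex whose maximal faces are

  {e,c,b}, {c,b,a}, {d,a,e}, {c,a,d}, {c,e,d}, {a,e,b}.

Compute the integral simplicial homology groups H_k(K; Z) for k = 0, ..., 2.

H_0 = Z,  H_1 = 0,  H_2 = Z.

Order the vertices as a < b < c < d < e. Listing each simplex with vertices in this order, K has dimension 2 with simplices:

  0-simplices (5): a, b, c, d, e
  1-simplices (9): ab, ac, ad, ae, bc, be, cd, ce, de
  2-simplices (6): abc, abe, acd, ade, bce, cde

Hence C_0 ≅ Z^5, C_1 ≅ Z^9, C_2 ≅ Z^6.

Boundary ∂_1: C_1 → C_0 is given by ∂[p,q] = [q] − [p].
This gives a 5×9 integer matrix of rank 4; reducing to Smith normal form yields diagonal entries (1,1,1,1).

∂_2: C_2 → C_1 sends each 2-simplex [p,q,r] to [q,r] − [p,r] + [p,q]. For instance
  ∂ade = de − ae + ad,
  ∂abe = be − ae + ab.
The 9×6 boundary matrix has rank 5 and Smith normal form diag(1,1,1,1,1).

From H_k ≅ ker(∂_k) / im(∂_{k+1}) we obtain:

  H_0: rank C_0 − rank ∂_1 = 5 − 4 = 1, and the invariant factors of ∂_1 are all 1, so H_0 ≅ Z.
  H_1: rank ker ∂_1 − rank ∂_2 = (9 − 4) − 5 = 0, and the invariant factors of ∂_2 are all 1, so H_1 ≅ 0.
  H_2: rank ker ∂_2 − rank ∂_3 = (6 − 5) − 0 = 1, and there is no ∂_3, so H_2 ≅ Z.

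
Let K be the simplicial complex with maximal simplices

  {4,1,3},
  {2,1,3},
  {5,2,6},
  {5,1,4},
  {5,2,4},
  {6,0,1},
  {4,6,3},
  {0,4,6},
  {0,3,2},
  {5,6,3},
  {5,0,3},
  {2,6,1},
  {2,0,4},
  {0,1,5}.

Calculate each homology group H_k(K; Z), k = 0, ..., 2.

We work with the vertex ordering 0 < 1 < 2 < 3 < 4 < 5 < 6. The simplices of K, each written with vertices in increasing order, are:

  0-simplices (7): [0], [1], [2], [3], [4], [5], [6]
  1-simplices (21): [0,1], [0,2], [0,3], [0,4], [0,5], [0,6], [1,2], [1,3], [1,4], [1,5], [1,6], [2,3], [2,4], [2,5], [2,6], [3,4], [3,5], [3,6], [4,5], [4,6], [5,6]
  2-simplices (14): [0,1,5], [0,1,6], [0,2,3], [0,2,4], [0,3,5], [0,4,6], [1,2,3], [1,2,6], [1,3,4], [1,4,5], [2,4,5], [2,5,6], [3,4,6], [3,5,6]

giving chain groups C_0 ≅ Z^7, C_1 ≅ Z^21, C_2 ≅ Z^14.

Boundary ∂_1: C_1 → C_0 maps an edge to its endpoints' difference, ∂[p,q] = q − p. For instance
  ∂[5,6] = [6] − [5].
As a 7×21 matrix over Z this has rank 6, with invariant factors (1,1,1,1,1,1).

∂_2: C_2 → C_1 acts by ∂[p,q,r] = [q,r] − [p,r] + [p,q]. For instance
  ∂[2,5,6] = [5,6] − [2,6] + [2,5],
  ∂[0,2,3] = [2,3] − [0,3] + [0,2].
The 21×14 boundary matrix has rank 13 and Smith normal form diag(1,1,1,1,1,1,1,1,1,1,1,1,1).

From H_k ≅ ker(∂_k) / im(∂_{k+1}) we obtain:

  H_0: rank C_0 − rank ∂_1 = 7 − 6 = 1, and the invariant factors of ∂_1 are all 1, so H_0 = Z.
  H_1: rank ker ∂_1 − rank ∂_2 = (21 − 6) − 13 = 2, and the invariant factors of ∂_2 are all 1, so H_1 = Z^2.
  H_2: rank ker ∂_2 − rank ∂_3 = (14 − 13) − 0 = 1, and there is no ∂_3, so H_2 = Z.

As a check, the Euler characteristic is 7 − 21 + 14 = 0, which agrees with 1 − 2 + 1 = 0.
(K is a triangulation of the torus T^2.)

H_0 ≅ Z,  H_1 ≅ Z^2,  H_2 ≅ Z.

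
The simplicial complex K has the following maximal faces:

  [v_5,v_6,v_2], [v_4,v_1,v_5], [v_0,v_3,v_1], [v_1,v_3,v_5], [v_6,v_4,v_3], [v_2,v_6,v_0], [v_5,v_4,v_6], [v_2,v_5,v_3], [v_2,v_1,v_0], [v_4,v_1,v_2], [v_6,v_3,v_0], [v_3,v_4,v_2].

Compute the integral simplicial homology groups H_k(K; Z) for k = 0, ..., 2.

We work with the vertex ordering v_0 < v_1 < v_2 < v_3 < v_4 < v_5 < v_6. The simplices of K, each written with vertices in increasing order, are:

  0-simplices (7): [v_0], [v_1], [v_2], [v_3], [v_4], [v_5], [v_6]
  1-simplices (18): (18 of them)
  2-simplices (12): (12 of them)

giving chain groups C_0 ≅ Z^7, C_1 ≅ Z^18, C_2 ≅ Z^12.

∂_1: C_1 → C_0 sends each edge [p,q] (with p < q) to q − p. For instance
  ∂[v_1,v_4] = [v_4] − [v_1].
This gives a 7×18 integer matrix of rank 6; reducing to Smith normal form yields diagonal entries (1,1,1,1,1,1).

The boundary map ∂_2: C_2 → C_1 sends each 2-simplex [p,q,r] to [q,r] − [p,r] + [p,q]. For instance
  ∂[v_0,v_3,v_6] = [v_3,v_6] − [v_0,v_6] + [v_0,v_3],
  ∂[v_0,v_1,v_2] = [v_1,v_2] − [v_0,v_2] + [v_0,v_1].
The resulting 18×12 matrix has rank 12, and its Smith normal form has invariant factors (1,1,1,1,1,1,1,1,1,1,1,2).

Computing H_k = (kernel of ∂_k) / (image of ∂_{k+1}):

  H_0: rank C_0 − rank ∂_1 = 7 − 6 = 1, and the invariant factors of ∂_1 are all 1, so H_0 ≅ Z.
  H_1: rank ker ∂_1 − rank ∂_2 = (18 − 6) − 12 = 0, and ∂_2 has invariant factor 2 > 1, so H_1 ≅ Z_2.
  H_2: rank ker ∂_2 − rank ∂_3 = (12 − 12) − 0 = 0, and there is no ∂_3, so H_2 ≅ 0.

As a check, the Euler characteristic is 7 − 18 + 12 = 1, which agrees with 1 − 0 + 0 = 1.
(K is a triangulation of the real projective plane RP^2.)

H_0 ≅ Z,  H_1 ≅ Z_2,  H_2 = 0.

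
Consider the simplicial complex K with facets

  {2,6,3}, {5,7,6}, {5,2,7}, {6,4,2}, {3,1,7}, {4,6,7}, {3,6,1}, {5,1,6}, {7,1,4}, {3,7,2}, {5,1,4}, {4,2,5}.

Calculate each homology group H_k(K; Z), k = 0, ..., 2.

H_0 = Z,  H_1 = Z_2,  H_2 = 0.

Fix the vertex order 1 < 2 < 3 < 4 < 5 < 6 < 7 and write every simplex with vertices in increasing order. Then dim K = 2 and the simplices of K are:

  0-simplices (7): [1], [2], [3], [4], [5], [6], [7]
  1-simplices (18): [1,3], [1,4], [1,5], [1,6], [1,7], [2,3], [2,4], [2,5], [2,6], [2,7], [3,6], [3,7], [4,5], [4,6], [4,7], [5,6], [5,7], [6,7]
  2-simplices (12): [1,3,6], [1,3,7], [1,4,5], [1,4,7], [1,5,6], [2,3,6], [2,3,7], [2,4,5], [2,4,6], [2,5,7], [4,6,7], [5,6,7]

Hence C_0 ≅ Z^7, C_1 ≅ Z^18, C_2 ≅ Z^12.

∂_1: C_1 → C_0 sends each edge [p,q] (with p < q) to q − p. For instance
  ∂[2,5] = [5] − [2].
The 7×18 boundary matrix has rank 6 and Smith normal form diag(1,1,1,1,1,1).

The boundary map ∂_2: C_2 → C_1 sends each 2-simplex [p,q,r] to [q,r] − [p,r] + [p,q]. For instance
  ∂[2,4,6] = [4,6] − [2,6] + [2,4],
  ∂[1,4,7] = [4,7] − [1,7] + [1,4].
This gives a 18×12 integer matrix of rank 12; reducing to Smith normal form yields diagonal entries (1,1,1,1,1,1,1,1,1,1,1,2).

Now H_k = ker ∂_k / im ∂_{k+1}, so:

  H_0: rank C_0 − rank ∂_1 = 7 − 6 = 1, and the invariant factors of ∂_1 are all 1, so H_0 ≅ Z.
  H_1: rank ker ∂_1 − rank ∂_2 = (18 − 6) − 12 = 0, and ∂_2 has invariant factor 2 > 1, so H_1 ≅ Z_2.
  H_2: rank ker ∂_2 − rank ∂_3 = (12 − 12) − 0 = 0, and there is no ∂_3, so H_2 ≅ 0.

(K is a triangulation of the real projective plane RP^2.)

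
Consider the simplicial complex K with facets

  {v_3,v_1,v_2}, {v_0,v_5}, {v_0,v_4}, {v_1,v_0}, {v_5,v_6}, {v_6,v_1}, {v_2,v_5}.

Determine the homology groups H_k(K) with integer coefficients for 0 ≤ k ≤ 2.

H_0 ≅ Z,  H_1 ≅ Z^2,  H_2 = 0.

Order the vertices as v_0 < v_1 < v_2 < v_3 < v_4 < v_5 < v_6. Listing each simplex with vertices in this order, K has dimension 2 with simplices:

  0-simplices (7): [v_0], [v_1], [v_2], [v_3], [v_4], [v_5], [v_6]
  1-simplices (9): [v_0,v_1], [v_0,v_4], [v_0,v_5], [v_1,v_2], [v_1,v_3], [v_1,v_6], [v_2,v_3], [v_2,v_5], [v_5,v_6]
  2-simplices (1): [v_1,v_2,v_3]

so the chain groups are C_0 ≅ Z^7, C_1 ≅ Z^9, C_2 ≅ Z^1.

The boundary map ∂_1: C_1 → C_0 is given by ∂[p,q] = [q] − [p].
The 7×9 boundary matrix has rank 6 and Smith normal form diag(1,1,1,1,1,1).

∂_2: C_2 → C_1 sends each 2-simplex [p,q,r] to [q,r] − [p,r] + [p,q]. For instance
  ∂[v_1,v_2,v_3] = [v_2,v_3] − [v_1,v_3] + [v_1,v_2].
As a 9×1 matrix over Z this has rank 1, with invariant factors (1).

From H_k ≅ ker(∂_k) / im(∂_{k+1}) we obtain:

  H_0: rank C_0 − rank ∂_1 = 7 − 6 = 1, and the invariant factors of ∂_1 are all 1, so H_0 = Z.
  H_1: rank ker ∂_1 − rank ∂_2 = (9 − 6) − 1 = 2, and the invariant factors of ∂_2 are all 1, so H_1 = Z^2.
  H_2: rank ker ∂_2 − rank ∂_3 = (1 − 1) − 0 = 0, and there is no ∂_3, so H_2 = 0.

As a check, the Euler characteristic is 7 − 9 + 1 = -1, which agrees with 1 − 2 + 0 = -1.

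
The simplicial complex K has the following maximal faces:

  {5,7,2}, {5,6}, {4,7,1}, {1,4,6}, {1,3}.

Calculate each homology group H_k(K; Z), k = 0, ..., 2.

H_0 ≅ Z,  H_1 ≅ Z,  H_2 = 0.

Take the total order 1 < 2 < 3 < 4 < 5 < 6 < 7 on the vertex set. Then K (dimension 2) consists of the simplices:

  0-simplices (7): [1], [2], [3], [4], [5], [6], [7]
  1-simplices (10): [1,3], [1,4], [1,6], [1,7], [2,5], [2,7], [4,6], [4,7], [5,6], [5,7]
  2-simplices (3): [1,4,6], [1,4,7], [2,5,7]

so the chain groups are C_0 ≅ Z^7, C_1 ≅ Z^10, C_2 ≅ Z^3.

∂_1: C_1 → C_0 is given by ∂[p,q] = [q] − [p].
The 7×10 boundary matrix has rank 6 and Smith normal form diag(1,1,1,1,1,1).

The boundary map ∂_2: C_2 → C_1 maps a triangle to the signed sum of its edges. For instance
  ∂[1,4,6] = [4,6] − [1,6] + [1,4],
  ∂[1,4,7] = [4,7] − [1,7] + [1,4].
The resulting 10×3 matrix has rank 3, and its Smith normal form has invariant factors (1,1,1).

Now H_k = ker ∂_k / im ∂_{k+1}, so:

  H_0: rank C_0 − rank ∂_1 = 7 − 6 = 1, and the invariant factors of ∂_1 are all 1, so H_0 ≅ Z.
  H_1: rank ker ∂_1 − rank ∂_2 = (10 − 6) − 3 = 1, and the invariant factors of ∂_2 are all 1, so H_1 ≅ Z.
  H_2: rank ker ∂_2 − rank ∂_3 = (3 − 3) − 0 = 0, and there is no ∂_3, so H_2 ≅ 0.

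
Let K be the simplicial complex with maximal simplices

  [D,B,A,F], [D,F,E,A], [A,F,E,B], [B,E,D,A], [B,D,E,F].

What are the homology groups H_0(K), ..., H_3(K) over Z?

H_0 ≅ Z,  H_1 = 0,  H_2 = 0,  H_3 ≅ Z.

Order the vertices as A < B < D < E < F. Listing each simplex with vertices in this order, K has dimension 3 with simplices:

  0-simplices (5): A, B, D, E, F
  1-simplices (10): AB, AD, AE, AF, BD, BE, BF, DE, DF, EF
  2-simplices (10): ABD, ABE, ABF, ADE, ADF, AEF, BDE, BDF, BEF, DEF
  3-simplices (5): ABDE, ABDF, ABEF, ADEF, BDEF

so the chain groups are C_0 ≅ Z^5, C_1 ≅ Z^10, C_2 ≅ Z^10, C_3 ≅ Z^5.

∂_1: C_1 → C_0 maps an edge to its endpoints' difference, ∂[p,q] = q − p. For instance
  ∂AE = E − A.
This gives a 5×10 integer matrix of rank 4; reducing to Smith normal form yields diagonal entries (1,1,1,1).

∂_2: C_2 → C_1 sends each 2-simplex [p,q,r] to [q,r] − [p,r] + [p,q]. For instance
  ∂AEF = EF − AF + AE,
  ∂DEF = EF − DF + DE.
The 10×10 boundary matrix has rank 6 and Smith normal form diag(1,1,1,1,1,1).

∂_3: C_3 → C_2 sends each 3-simplex σ to the alternating sum Σ_i (−1)^i (σ with its i-th vertex removed). For instance
  ∂ADEF = DEF − AEF + ADF − ADE,
  ∂BDEF = DEF − BEF + BDF − BDE.
The resulting 10×5 matrix has rank 4, and its Smith normal form has invariant factors (1,1,1,1).

Now H_k = ker ∂_k / im ∂_{k+1}, so:

  H_0: rank C_0 − rank ∂_1 = 5 − 4 = 1, and the invariant factors of ∂_1 are all 1, so H_0 ≅ Z.
  H_1: rank ker ∂_1 − rank ∂_2 = (10 − 4) − 6 = 0, and the invariant factors of ∂_2 are all 1, so H_1 ≅ 0.
  H_2: rank ker ∂_2 − rank ∂_3 = (10 − 6) − 4 = 0, and the invariant factors of ∂_3 are all 1, so H_2 ≅ 0.
  H_3: rank ker ∂_3 − rank ∂_4 = (5 − 4) − 0 = 1, and there is no ∂_4, so H_3 ≅ Z.

(K is a triangulation of the 3-sphere S^3.)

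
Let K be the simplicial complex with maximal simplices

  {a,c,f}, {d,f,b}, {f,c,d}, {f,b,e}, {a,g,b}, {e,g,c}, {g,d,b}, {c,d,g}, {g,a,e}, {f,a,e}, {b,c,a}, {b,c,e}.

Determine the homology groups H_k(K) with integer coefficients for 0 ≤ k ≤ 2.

H_0 ≅ Z,  H_1 ≅ Z/2,  H_2 = 0.

K has 7 vertices, 18 edges, 12 triangles.
rank ∂_0 = 0, rank ∂_1 = 6 ⇒ b_0 = 7 − 0 − 6 = 1; all invariant factors of ∂_1 are 1 so no torsion. So H_0 ≅ Z.
rank ∂_1 = 6, rank ∂_2 = 12 ⇒ b_1 = 18 − 6 − 12 = 0; ∂_2 has invariant factor(s) [2] giving torsion. So H_1 ≅ Z/2.
rank ∂_2 = 12, rank ∂_3 = 0 ⇒ b_2 = 12 − 12 − 0 = 0. So H_2 ≅ 0.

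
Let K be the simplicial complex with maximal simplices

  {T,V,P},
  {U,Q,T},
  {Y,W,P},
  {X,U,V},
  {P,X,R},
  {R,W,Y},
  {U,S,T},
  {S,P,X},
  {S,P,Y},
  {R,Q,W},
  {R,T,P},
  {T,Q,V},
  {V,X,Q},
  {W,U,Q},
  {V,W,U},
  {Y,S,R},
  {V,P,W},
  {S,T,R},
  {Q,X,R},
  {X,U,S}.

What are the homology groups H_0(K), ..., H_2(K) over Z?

Order the vertices as P < Q < R < S < T < U < V < W < X < Y. Listing each simplex with vertices in this order, K has dimension 2 with simplices:

  0-simplices (10): P, Q, R, S, T, U, V, W, X, Y
  1-simplices (30): PR, PS, PT, PV, PW, PX, PY, QR, QT, QU, QV, QW, QX, RS, RT, RW, RX, RY, ST, SU, SX, SY, TU, TV, UV, UW, UX, VW, VX, WY
  2-simplices (20): PRT, PRX, PSX, PSY, PTV, PVW, PWY, QRW, QRX, QTU, QTV, QUW, QVX, RST, RSY, RWY, STU, SUX, UVW, UVX

giving chain groups C_0 ≅ Z^10, C_1 ≅ Z^30, C_2 ≅ Z^20.

∂_1: C_1 → C_0 maps an edge to its endpoints' difference, ∂[p,q] = q − p.
As a 10×30 matrix over Z this has rank 9, with invariant factors (1,1,1,1,1,1,1,1,1).

Boundary ∂_2: C_2 → C_1 maps a triangle to the signed sum of its edges. For instance
  ∂SUX = UX − SX + SU,
  ∂PRT = RT − PT + PR.
The resulting 30×20 matrix has rank 20, and its Smith normal form has invariant factors (1,1,1,1,1,1,1,1,1,1,1,1,1,1,1,1,1,1,1,2).

Reading off H_k = ker ∂_k / im ∂_{k+1}:

  H_0: rank C_0 − rank ∂_1 = 10 − 9 = 1, and the invariant factors of ∂_1 are all 1, so H_0 ≅ Z.
  H_1: rank ker ∂_1 − rank ∂_2 = (30 − 9) − 20 = 1, and ∂_2 has invariant factor 2 > 1, so H_1 ≅ Z ⊕ Z/2.
  H_2: rank ker ∂_2 − rank ∂_3 = (20 − 20) − 0 = 0, and there is no ∂_3, so H_2 ≅ 0.

H_0 = Z,  H_1 = Z ⊕ Z/2,  H_2 = 0.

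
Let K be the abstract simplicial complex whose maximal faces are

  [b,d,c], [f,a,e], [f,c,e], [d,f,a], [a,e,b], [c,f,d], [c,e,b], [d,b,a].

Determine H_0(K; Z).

We work with the vertex ordering a < b < c < d < e < f. The simplices of K, each written with vertices in increasing order, are:

  0-simplices (6): a, b, c, d, e, f
  1-simplices (12): ab, ad, ae, af, bc, bd, be, cd, ce, cf, df, ef
  2-simplices (8): abd, abe, adf, aef, bcd, bce, cdf, cef

giving chain groups C_0 ≅ Z^6, C_1 ≅ Z^12, C_2 ≅ Z^8.

The boundary map ∂_1: C_1 → C_0 sends each edge [p,q] (with p < q) to q − p. For instance
  ∂ad = d − a.
The resulting 6×12 matrix has rank 5, and its Smith normal form has invariant factors (1,1,1,1,1).

∂_2: C_2 → C_1 maps a triangle to the signed sum of its edges. For instance
  ∂cef = ef − cf + ce,
  ∂abd = bd − ad + ab.
This gives a 12×8 integer matrix of rank 7; reducing to Smith normal form yields diagonal entries (1,1,1,1,1,1,1).

Computing H_k = (kernel of ∂_k) / (image of ∂_{k+1}):

  H_0: rank C_0 − rank ∂_1 = 6 − 5 = 1, and the invariant factors of ∂_1 are all 1, so H_0 ≅ Z.

(K is a triangulation of the 2-sphere S^2.)

H_0 ≅ Z.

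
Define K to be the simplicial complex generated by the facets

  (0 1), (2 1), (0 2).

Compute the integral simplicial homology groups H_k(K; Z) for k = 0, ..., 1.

Fix the vertex order 0 < 1 < 2 and write every simplex with vertices in increasing order. Then dim K = 1 and the simplices of K are:

  0-simplices (3): [0], [1], [2]
  1-simplices (3): [0,1], [0,2], [1,2]

so the chain groups are C_0 ≅ Z^3, C_1 ≅ Z^3.

Boundary ∂_1: C_1 → C_0 is given by ∂[p,q] = [q] − [p].
The resulting 3×3 matrix has rank 2, and its Smith normal form has invariant factors (1,1).

Computing H_k = (kernel of ∂_k) / (image of ∂_{k+1}):

  H_0: rank C_0 − rank ∂_1 = 3 − 2 = 1, and the invariant factors of ∂_1 are all 1, so H_0 = Z.
  H_1: rank ker ∂_1 − rank ∂_2 = (3 − 2) − 0 = 1, and there is no ∂_2, so H_1 = Z.

(K is a triangulation of the circle S^1.)

H_0 ≅ Z,  H_1 ≅ Z.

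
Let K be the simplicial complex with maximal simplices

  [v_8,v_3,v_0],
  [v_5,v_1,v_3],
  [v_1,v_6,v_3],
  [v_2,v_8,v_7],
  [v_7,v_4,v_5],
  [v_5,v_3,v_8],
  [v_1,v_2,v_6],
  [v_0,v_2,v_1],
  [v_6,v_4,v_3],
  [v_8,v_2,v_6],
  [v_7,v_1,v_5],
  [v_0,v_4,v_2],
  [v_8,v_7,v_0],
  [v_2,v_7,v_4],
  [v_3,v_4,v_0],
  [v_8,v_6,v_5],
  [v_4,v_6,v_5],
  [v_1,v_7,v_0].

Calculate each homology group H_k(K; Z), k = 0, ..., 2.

Fix the vertex order v_0 < v_1 < v_2 < v_3 < v_4 < v_5 < v_6 < v_7 < v_8 and write every simplex with vertices in increasing order. Then dim K = 2 and the simplices of K are:

  0-simplices (9): [v_0], [v_1], [v_2], [v_3], [v_4], [v_5], [v_6], [v_7], [v_8]
  1-simplices (27): (27 of them)
  2-simplices (18): (18 of them)

giving chain groups C_0 ≅ Z^9, C_1 ≅ Z^27, C_2 ≅ Z^18.

Boundary ∂_1: C_1 → C_0 is given by ∂[p,q] = [q] − [p].
This gives a 9×27 integer matrix of rank 8; reducing to Smith normal form yields diagonal entries (1,1,1,1,1,1,1,1).

The boundary map ∂_2: C_2 → C_1 acts by ∂[p,q,r] = [q,r] − [p,r] + [p,q]. For instance
  ∂[v_2,v_6,v_8] = [v_6,v_8] − [v_2,v_8] + [v_2,v_6],
  ∂[v_1,v_3,v_5] = [v_3,v_5] − [v_1,v_5] + [v_1,v_3].
The resulting 27×18 matrix has rank 18, and its Smith normal form has invariant factors (1,1,1,1,1,1,1,1,1,1,1,1,1,1,1,1,1,2).

Reading off H_k = ker ∂_k / im ∂_{k+1}:

  H_0: rank C_0 − rank ∂_1 = 9 − 8 = 1, and the invariant factors of ∂_1 are all 1, so H_0 ≅ Z.
  H_1: rank ker ∂_1 − rank ∂_2 = (27 − 8) − 18 = 1, and ∂_2 has invariant factor 2 > 1, so H_1 ≅ Z ⊕ Z/2.
  H_2: rank ker ∂_2 − rank ∂_3 = (18 − 18) − 0 = 0, and there is no ∂_3, so H_2 ≅ 0.

As a check, the Euler characteristic is 9 − 27 + 18 = 0, which agrees with 1 − 1 + 0 = 0.

H_0 ≅ Z,  H_1 ≅ Z ⊕ Z/2,  H_2 = 0.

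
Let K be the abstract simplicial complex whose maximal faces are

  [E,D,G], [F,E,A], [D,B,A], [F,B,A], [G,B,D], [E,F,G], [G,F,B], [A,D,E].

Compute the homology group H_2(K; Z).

H_2 = Z.

We work with the vertex ordering A < B < D < E < F < G. The simplices of K, each written with vertices in increasing order, are:

  0-simplices (6): A, B, D, E, F, G
  1-simplices (12): AB, AD, AE, AF, BD, BF, BG, DE, DG, EF, EG, FG
  2-simplices (8): ABD, ABF, ADE, AEF, BDG, BFG, DEG, EFG

Hence C_0 ≅ Z^6, C_1 ≅ Z^12, C_2 ≅ Z^8.

The boundary map ∂_1: C_1 → C_0 sends each edge [p,q] (with p < q) to q − p.
The 6×12 boundary matrix has rank 5 and Smith normal form diag(1,1,1,1,1).

Boundary ∂_2: C_2 → C_1 acts by ∂[p,q,r] = [q,r] − [p,r] + [p,q]. For instance
  ∂EFG = FG − EG + EF,
  ∂ABF = BF − AF + AB.
As a 12×8 matrix over Z this has rank 7, with invariant factors (1,1,1,1,1,1,1).

Now H_k = ker ∂_k / im ∂_{k+1}, so:

  H_2: rank ker ∂_2 − rank ∂_3 = (8 − 7) − 0 = 1, and there is no ∂_3, so H_2 = Z.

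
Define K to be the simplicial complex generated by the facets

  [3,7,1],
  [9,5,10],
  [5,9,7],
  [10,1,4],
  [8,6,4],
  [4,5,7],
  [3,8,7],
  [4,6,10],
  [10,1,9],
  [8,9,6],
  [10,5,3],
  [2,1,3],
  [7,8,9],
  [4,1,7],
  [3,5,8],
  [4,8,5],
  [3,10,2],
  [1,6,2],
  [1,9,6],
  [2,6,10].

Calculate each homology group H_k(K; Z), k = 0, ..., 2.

H_0 ≅ Z,  H_1 ≅ Z × Z/2,  H_2 = 0.

Fix the vertex order 1 < 2 < 3 < 4 < 5 < 6 < 7 < 8 < 9 < 10 and write every simplex with vertices in increasing order. Then dim K = 2 and the simplices of K are:

  0-simplices (10): [1], [2], [3], [4], [5], [6], [7], [8], [9], [10]
  1-simplices (30): (30 of them)
  2-simplices (20): (20 of them)

giving chain groups C_0 ≅ Z^10, C_1 ≅ Z^30, C_2 ≅ Z^20.

∂_1: C_1 → C_0 maps an edge to its endpoints' difference, ∂[p,q] = q − p.
The resulting 10×30 matrix has rank 9, and its Smith normal form has invariant factors (1,1,1,1,1,1,1,1,1).

∂_2: C_2 → C_1 sends each 2-simplex [p,q,r] to [q,r] − [p,r] + [p,q]. For instance
  ∂[3,5,8] = [5,8] − [3,8] + [3,5],
  ∂[4,5,7] = [5,7] − [4,7] + [4,5].
As a 30×20 matrix over Z this has rank 20, with invariant factors (1,1,1,1,1,1,1,1,1,1,1,1,1,1,1,1,1,1,1,2).

Reading off H_k = ker ∂_k / im ∂_{k+1}:

  H_0: rank C_0 − rank ∂_1 = 10 − 9 = 1, and the invariant factors of ∂_1 are all 1, so H_0 = Z.
  H_1: rank ker ∂_1 − rank ∂_2 = (30 − 9) − 20 = 1, and ∂_2 has invariant factor 2 > 1, so H_1 = Z × Z/2.
  H_2: rank ker ∂_2 − rank ∂_3 = (20 − 20) − 0 = 0, and there is no ∂_3, so H_2 = 0.

(K is a triangulation of the Klein bottle.)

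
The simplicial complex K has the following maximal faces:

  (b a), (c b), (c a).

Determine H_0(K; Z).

H_0 ≅ Z.

Order the vertices as a < b < c. Listing each simplex with vertices in this order, K has dimension 1 with simplices:

  0-simplices (3): a, b, c
  1-simplices (3): ab, ac, bc

giving chain groups C_0 ≅ Z^3, C_1 ≅ Z^3.

Boundary ∂_1: C_1 → C_0 sends each edge [p,q] (with p < q) to q − p. For instance
  ∂ab = b − a.
As a 3×3 matrix over Z this has rank 2, with invariant factors (1,1).

Now H_k = ker ∂_k / im ∂_{k+1}, so:

  H_0: rank C_0 − rank ∂_1 = 3 − 2 = 1, and the invariant factors of ∂_1 are all 1, so H_0 = Z.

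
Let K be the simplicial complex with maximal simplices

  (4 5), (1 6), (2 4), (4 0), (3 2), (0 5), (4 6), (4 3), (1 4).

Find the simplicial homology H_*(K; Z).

H_0 = Z,  H_1 = Z^3.

We work with the vertex ordering 0 < 1 < 2 < 3 < 4 < 5 < 6. The simplices of K, each written with vertices in increasing order, are:

  0-simplices (7): [0], [1], [2], [3], [4], [5], [6]
  1-simplices (9): [0,4], [0,5], [1,4], [1,6], [2,3], [2,4], [3,4], [4,5], [4,6]

giving chain groups C_0 ≅ Z^7, C_1 ≅ Z^9.

∂_1: C_1 → C_0 sends each edge [p,q] (with p < q) to q − p.
This gives a 7×9 integer matrix of rank 6; reducing to Smith normal form yields diagonal entries (1,1,1,1,1,1).

Computing H_k = (kernel of ∂_k) / (image of ∂_{k+1}):

  H_0: rank C_0 − rank ∂_1 = 7 − 6 = 1, and the invariant factors of ∂_1 are all 1, so H_0 ≅ Z.
  H_1: rank ker ∂_1 − rank ∂_2 = (9 − 6) − 0 = 3, and there is no ∂_2, so H_1 ≅ Z^3.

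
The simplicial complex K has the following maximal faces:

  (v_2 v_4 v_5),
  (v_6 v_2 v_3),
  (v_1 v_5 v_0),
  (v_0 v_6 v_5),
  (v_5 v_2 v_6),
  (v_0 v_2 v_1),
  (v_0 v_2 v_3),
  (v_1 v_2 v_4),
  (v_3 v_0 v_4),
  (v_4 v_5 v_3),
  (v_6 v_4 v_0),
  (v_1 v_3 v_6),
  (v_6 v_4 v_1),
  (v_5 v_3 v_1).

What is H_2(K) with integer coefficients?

H_2 = Z.

We work with the vertex ordering v_0 < v_1 < v_2 < v_3 < v_4 < v_5 < v_6. The simplices of K, each written with vertices in increasing order, are:

  0-simplices (7): [v_0], [v_1], [v_2], [v_3], [v_4], [v_5], [v_6]
  1-simplices (21): (21 of them)
  2-simplices (14): (14 of them)

Hence C_0 ≅ Z^7, C_1 ≅ Z^21, C_2 ≅ Z^14.

The boundary map ∂_1: C_1 → C_0 is given by ∂[p,q] = [q] − [p]. For instance
  ∂[v_4,v_6] = [v_6] − [v_4].
This gives a 7×21 integer matrix of rank 6; reducing to Smith normal form yields diagonal entries (1,1,1,1,1,1).

Boundary ∂_2: C_2 → C_1 maps a triangle to the signed sum of its edges. For instance
  ∂[v_0,v_1,v_2] = [v_1,v_2] − [v_0,v_2] + [v_0,v_1],
  ∂[v_1,v_4,v_6] = [v_4,v_6] − [v_1,v_6] + [v_1,v_4].
The resulting 21×14 matrix has rank 13, and its Smith normal form has invariant factors (1,1,1,1,1,1,1,1,1,1,1,1,1).

Now H_k = ker ∂_k / im ∂_{k+1}, so:

  H_2: rank ker ∂_2 − rank ∂_3 = (14 − 13) − 0 = 1, and there is no ∂_3, so H_2 = Z.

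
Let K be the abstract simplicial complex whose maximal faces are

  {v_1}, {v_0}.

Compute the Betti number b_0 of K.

We work with the vertex ordering v_0 < v_1. The simplices of K, each written with vertices in increasing order, are:

  0-simplices (2): [v_0], [v_1]

giving chain groups C_0 ≅ Z^2.

Now H_k = ker ∂_k / im ∂_{k+1}, so:

  H_0: rank C_0 − rank ∂_1 = 2 − 0 = 2, and there is no ∂_1, so H_0 = Z^2.

Hence the Betti numbers are b_0 = 2.

b_0 = 2.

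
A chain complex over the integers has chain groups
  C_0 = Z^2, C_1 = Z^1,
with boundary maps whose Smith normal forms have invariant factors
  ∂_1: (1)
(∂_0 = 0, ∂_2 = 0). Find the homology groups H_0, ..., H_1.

H_0 ≅ Z,  H_1 = 0.

H_0: b_0 = 2 − 0 − 1 = 1; torsion from ∂_1 factors > 1: none. So H_0 ≅ Z.
H_1: b_1 = 1 − 1 − 0 = 0; torsion from ∂_2 factors > 1: none. So H_1 ≅ 0.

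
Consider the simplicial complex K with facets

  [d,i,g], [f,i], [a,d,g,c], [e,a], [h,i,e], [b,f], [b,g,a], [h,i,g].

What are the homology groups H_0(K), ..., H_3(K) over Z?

Fix the vertex order a < b < c < d < e < f < g < h < i and write every simplex with vertices in increasing order. Then dim K = 3 and the simplices of K are:

  0-simplices (9): a, b, c, d, e, f, g, h, i
  1-simplices (17): ab, ac, ad, ae, ag, bf, bg, cd, cg, dg, di, eh, ei, fi, gh, gi, hi
  2-simplices (8): abg, acd, acg, adg, cdg, dgi, ehi, ghi
  3-simplices (1): acdg

giving chain groups C_0 ≅ Z^9, C_1 ≅ Z^17, C_2 ≅ Z^8, C_3 ≅ Z^1.

The boundary map ∂_1: C_1 → C_0 sends each edge [p,q] (with p < q) to q − p.
This gives a 9×17 integer matrix of rank 8; reducing to Smith normal form yields diagonal entries (1,1,1,1,1,1,1,1).

The boundary map ∂_2: C_2 → C_1 sends each 2-simplex [p,q,r] to [q,r] − [p,r] + [p,q]. For instance
  ∂abg = bg − ag + ab,
  ∂ehi = hi − ei + eh.
This gives a 17×8 integer matrix of rank 7; reducing to Smith normal form yields diagonal entries (1,1,1,1,1,1,1).

∂_3: C_3 → C_2 sends each 3-simplex σ to the alternating sum Σ_i (−1)^i (σ with its i-th vertex removed). For instance
  ∂acdg = cdg − adg + acg − acd.
The 8×1 boundary matrix has rank 1 and Smith normal form diag(1).

From H_k ≅ ker(∂_k) / im(∂_{k+1}) we obtain:

  H_0: rank C_0 − rank ∂_1 = 9 − 8 = 1, and the invariant factors of ∂_1 are all 1, so H_0 = Z.
  H_1: rank ker ∂_1 − rank ∂_2 = (17 − 8) − 7 = 2, and the invariant factors of ∂_2 are all 1, so H_1 = Z^2.
  H_2: rank ker ∂_2 − rank ∂_3 = (8 − 7) − 1 = 0, and the invariant factors of ∂_3 are all 1, so H_2 = 0.
  H_3: rank ker ∂_3 − rank ∂_4 = (1 − 1) − 0 = 0, and there is no ∂_4, so H_3 = 0.

H_0 = Z,  H_1 = Z^2,  H_2 = 0,  H_3 = 0.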